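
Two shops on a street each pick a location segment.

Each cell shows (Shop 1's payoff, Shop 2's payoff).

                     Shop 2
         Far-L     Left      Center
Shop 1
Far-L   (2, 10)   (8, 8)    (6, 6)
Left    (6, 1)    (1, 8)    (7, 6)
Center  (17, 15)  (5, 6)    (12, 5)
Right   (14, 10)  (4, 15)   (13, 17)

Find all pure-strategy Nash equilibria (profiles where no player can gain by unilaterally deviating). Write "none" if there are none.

(Center, Far-L) and (Right, Center)

Shop 1 against Far-L: payoffs 2, 6, 17, 14 → best response Center.
Shop 1 against Left: payoffs 8, 1, 5, 4 → best response Far-L.
Shop 1 against Center: payoffs 6, 7, 12, 13 → best response Right.
Shop 2 against Far-L: payoffs 10, 8, 6 → best response Far-L.
Shop 2 against Left: payoffs 1, 8, 6 → best response Left.
Shop 2 against Center: payoffs 15, 6, 5 → best response Far-L.
Shop 2 against Right: payoffs 10, 15, 17 → best response Center.
Mutual best responses: (Center, Far-L); (Right, Center).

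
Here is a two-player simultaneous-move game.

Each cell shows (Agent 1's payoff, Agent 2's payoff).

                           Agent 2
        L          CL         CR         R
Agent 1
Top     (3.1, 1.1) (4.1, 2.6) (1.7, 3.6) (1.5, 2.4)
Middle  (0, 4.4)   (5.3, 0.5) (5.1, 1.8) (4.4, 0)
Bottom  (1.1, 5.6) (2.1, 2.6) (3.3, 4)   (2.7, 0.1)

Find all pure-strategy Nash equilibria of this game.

Mark each player's best response to every combination of opponents' strategies; a profile where every player is best-responding is a pure Nash equilibrium.
Agent 1 against L: payoffs 3.1, 0, 1.1 → best response Top.
Agent 1 against CL: payoffs 4.1, 5.3, 2.1 → best response Middle.
Agent 1 against CR: payoffs 1.7, 5.1, 3.3 → best response Middle.
Agent 1 against R: payoffs 1.5, 4.4, 2.7 → best response Middle.
Agent 2 against Top: payoffs 1.1, 2.6, 3.6, 2.4 → best response CR.
Agent 2 against Middle: payoffs 4.4, 0.5, 1.8, 0 → best response L.
Agent 2 against Bottom: payoffs 5.6, 2.6, 4, 0.1 → best response L.
No profile is a mutual best response for all players.

No pure-strategy Nash equilibrium.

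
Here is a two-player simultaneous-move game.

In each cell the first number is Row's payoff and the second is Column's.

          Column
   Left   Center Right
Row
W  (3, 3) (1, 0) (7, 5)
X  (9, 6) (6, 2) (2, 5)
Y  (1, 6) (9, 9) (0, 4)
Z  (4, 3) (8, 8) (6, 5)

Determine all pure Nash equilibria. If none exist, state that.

The pure Nash equilibria are (W, Right); (X, Left); (Y, Center).

For each strategy profile, look for a profitable unilateral deviation.
(W, Left): Row can switch to X (3 → 9). Not NE.
(W, Center): Row can switch to X (1 → 6). Not NE.
(W, Right): Row gets 7, best alternative 6; Column gets 5, best alternative 3. No profitable deviation — NE.
(X, Left): Row gets 9, best alternative 4; Column gets 6, best alternative 5. No profitable deviation — NE.
(X, Center): Row can switch to Y (6 → 9). Not NE.
(X, Right): Row can switch to W (2 → 7). Not NE.
(Y, Left): Row can switch to W (1 → 3). Not NE.
(Y, Center): Row gets 9, best alternative 8; Column gets 9, best alternative 6. No profitable deviation — NE.
(Y, Right): Row can switch to W (0 → 7). Not NE.
(The remaining 3 profiles each have a profitable deviation by the same check.)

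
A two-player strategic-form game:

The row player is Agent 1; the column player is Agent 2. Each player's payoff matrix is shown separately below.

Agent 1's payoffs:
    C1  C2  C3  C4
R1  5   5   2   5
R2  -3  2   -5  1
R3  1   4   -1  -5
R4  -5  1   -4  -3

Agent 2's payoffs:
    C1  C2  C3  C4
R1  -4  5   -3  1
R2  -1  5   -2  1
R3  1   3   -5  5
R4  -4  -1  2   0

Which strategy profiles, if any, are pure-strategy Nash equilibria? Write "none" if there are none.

Check each profile: it is a Nash equilibrium iff no player can strictly gain by switching unilaterally.
(R1, C1): Agent 2 can switch to C2 (-4 → 5). Not NE.
(R1, C2): Agent 1 gets 5, best alternative 4; Agent 2 gets 5, best alternative 1. No profitable deviation — NE.
(R1, C3): Agent 2 can switch to C2 (-3 → 5). Not NE.
(R1, C4): Agent 2 can switch to C2 (1 → 5). Not NE.
(R2, C1): Agent 1 can switch to R1 (-3 → 5). Not NE.
(R2, C2): Agent 1 can switch to R1 (2 → 5). Not NE.
(R2, C3): Agent 1 can switch to R1 (-5 → 2). Not NE.
(R2, C4): Agent 1 can switch to R1 (1 → 5). Not NE.
(R3, C1): Agent 1 can switch to R1 (1 → 5). Not NE.
(R3, C2): Agent 1 can switch to R1 (4 → 5). Not NE.
(R3, C3): Agent 1 can switch to R1 (-1 → 2). Not NE.
(The remaining 5 profiles each have a profitable deviation by the same check.)

Pure NE: (R1, C2)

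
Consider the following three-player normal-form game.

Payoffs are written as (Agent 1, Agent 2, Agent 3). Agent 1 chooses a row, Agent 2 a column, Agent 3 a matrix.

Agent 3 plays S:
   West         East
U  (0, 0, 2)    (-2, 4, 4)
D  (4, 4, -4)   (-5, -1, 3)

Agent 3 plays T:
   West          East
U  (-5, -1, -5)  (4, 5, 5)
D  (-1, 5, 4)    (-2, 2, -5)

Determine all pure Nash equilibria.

The pure Nash equilibria are (U, East, T), (D, West, T).

For each player, find the best response to each opponent profile; mutual best responses are the pure NE.
Agent 1 against (West, S): payoffs 0, 4 → best response D.
Agent 1 against (West, T): payoffs -5, -1 → best response D.
Agent 1 against (East, S): payoffs -2, -5 → best response U.
Agent 1 against (East, T): payoffs 4, -2 → best response U.
Agent 2 against (U, S): payoffs 0, 4 → best response East.
Agent 2 against (U, T): payoffs -1, 5 → best response East.
Agent 2 against (D, S): payoffs 4, -1 → best response West.
Agent 2 against (D, T): payoffs 5, 2 → best response West.
Agent 3 against (U, West): payoffs 2, -5 → best response S.
Agent 3 against (U, East): payoffs 4, 5 → best response T.
Agent 3 against (D, West): payoffs -4, 4 → best response T.
Agent 3 against (D, East): payoffs 3, -5 → best response S.
Mutual best responses: (U, East, T); (D, West, T).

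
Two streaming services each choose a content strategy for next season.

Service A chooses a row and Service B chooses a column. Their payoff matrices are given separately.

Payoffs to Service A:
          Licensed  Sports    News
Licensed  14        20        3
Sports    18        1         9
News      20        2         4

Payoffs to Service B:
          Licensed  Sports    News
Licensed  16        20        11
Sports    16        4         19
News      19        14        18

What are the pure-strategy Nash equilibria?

(Licensed, Licensed): Service A can switch to Sports (14 → 18). Not NE.
(Licensed, Sports): Service A gets 20, best alternative 2; Service B gets 20, best alternative 16. No profitable deviation — NE.
(Licensed, News): Service A can switch to Sports (3 → 9). Not NE.
(Sports, Licensed): Service A can switch to News (18 → 20). Not NE.
(Sports, Sports): Service A can switch to Licensed (1 → 20). Not NE.
(Sports, News): Service A gets 9, best alternative 4; Service B gets 19, best alternative 16. No profitable deviation — NE.
(News, Licensed): Service A gets 20, best alternative 18; Service B gets 19, best alternative 18. No profitable deviation — NE.
(News, Sports): Service A can switch to Licensed (2 → 20). Not NE.
(News, News): Service A can switch to Sports (4 → 9). Not NE.

(Licensed, Sports); (Sports, News); (News, Licensed)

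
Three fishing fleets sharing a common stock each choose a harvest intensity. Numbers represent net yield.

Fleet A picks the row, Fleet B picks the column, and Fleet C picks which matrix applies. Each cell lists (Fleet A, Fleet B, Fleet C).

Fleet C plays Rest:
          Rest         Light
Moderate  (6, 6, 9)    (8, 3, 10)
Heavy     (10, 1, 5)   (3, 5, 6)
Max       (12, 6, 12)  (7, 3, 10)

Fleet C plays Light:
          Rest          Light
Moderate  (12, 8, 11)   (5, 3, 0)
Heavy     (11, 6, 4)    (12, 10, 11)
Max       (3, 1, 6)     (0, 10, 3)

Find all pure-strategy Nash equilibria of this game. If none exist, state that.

(Moderate, Rest, Light) and (Heavy, Light, Light) and (Max, Rest, Rest)

(Moderate, Rest, Rest): Fleet A can switch to Heavy (6 → 10). Not NE.
(Moderate, Rest, Light): Fleet A gets 12, best alternative 11; Fleet B gets 8, best alternative 3; Fleet C gets 11, best alternative 9. No profitable deviation — NE.
(Moderate, Light, Rest): Fleet B can switch to Rest (3 → 6). Not NE.
(Moderate, Light, Light): Fleet A can switch to Heavy (5 → 12). Not NE.
(Heavy, Rest, Rest): Fleet A can switch to Max (10 → 12). Not NE.
(Heavy, Rest, Light): Fleet A can switch to Moderate (11 → 12). Not NE.
(Heavy, Light, Rest): Fleet A can switch to Moderate (3 → 8). Not NE.
(Heavy, Light, Light): Fleet A gets 12, best alternative 5; Fleet B gets 10, best alternative 6; Fleet C gets 11, best alternative 6. No profitable deviation — NE.
(Max, Rest, Rest): Fleet A gets 12, best alternative 10; Fleet B gets 6, best alternative 3; Fleet C gets 12, best alternative 6. No profitable deviation — NE.
(The remaining 3 profiles each have a profitable deviation by the same check.)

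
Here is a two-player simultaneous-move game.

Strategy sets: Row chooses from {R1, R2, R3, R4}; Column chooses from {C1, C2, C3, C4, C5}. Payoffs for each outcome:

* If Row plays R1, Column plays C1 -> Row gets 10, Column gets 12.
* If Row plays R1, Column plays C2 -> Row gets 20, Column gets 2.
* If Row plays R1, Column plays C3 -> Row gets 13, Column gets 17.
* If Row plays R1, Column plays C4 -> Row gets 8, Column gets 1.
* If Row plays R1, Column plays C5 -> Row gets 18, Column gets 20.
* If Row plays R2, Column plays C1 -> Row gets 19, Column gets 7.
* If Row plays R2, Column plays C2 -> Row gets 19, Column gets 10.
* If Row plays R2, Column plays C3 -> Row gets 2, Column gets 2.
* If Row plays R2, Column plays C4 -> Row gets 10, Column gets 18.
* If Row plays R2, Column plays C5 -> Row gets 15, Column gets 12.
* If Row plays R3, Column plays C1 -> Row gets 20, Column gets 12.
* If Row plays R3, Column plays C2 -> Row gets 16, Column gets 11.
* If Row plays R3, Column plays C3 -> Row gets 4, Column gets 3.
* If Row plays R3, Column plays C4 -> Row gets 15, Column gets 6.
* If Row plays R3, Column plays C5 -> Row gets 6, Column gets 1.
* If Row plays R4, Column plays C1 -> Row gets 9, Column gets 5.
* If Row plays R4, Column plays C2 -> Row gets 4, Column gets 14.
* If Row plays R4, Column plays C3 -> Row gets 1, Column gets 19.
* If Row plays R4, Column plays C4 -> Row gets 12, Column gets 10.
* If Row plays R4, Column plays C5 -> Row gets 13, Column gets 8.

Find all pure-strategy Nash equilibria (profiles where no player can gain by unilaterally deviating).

Pure-strategy Nash equilibria: (R1, C5), (R3, C1)

For each player, find the best response to each opponent profile; mutual best responses are the pure NE.
Row against C1: payoffs 10, 19, 20, 9 → best response R3.
Row against C2: payoffs 20, 19, 16, 4 → best response R1.
Row against C3: payoffs 13, 2, 4, 1 → best response R1.
Row against C4: payoffs 8, 10, 15, 12 → best response R3.
Row against C5: payoffs 18, 15, 6, 13 → best response R1.
Column against R1: payoffs 12, 2, 17, 1, 20 → best response C5.
Column against R2: payoffs 7, 10, 2, 18, 12 → best response C4.
Column against R3: payoffs 12, 11, 3, 6, 1 → best response C1.
Column against R4: payoffs 5, 14, 19, 10, 8 → best response C3.
Mutual best responses: (R1, C5); (R3, C1).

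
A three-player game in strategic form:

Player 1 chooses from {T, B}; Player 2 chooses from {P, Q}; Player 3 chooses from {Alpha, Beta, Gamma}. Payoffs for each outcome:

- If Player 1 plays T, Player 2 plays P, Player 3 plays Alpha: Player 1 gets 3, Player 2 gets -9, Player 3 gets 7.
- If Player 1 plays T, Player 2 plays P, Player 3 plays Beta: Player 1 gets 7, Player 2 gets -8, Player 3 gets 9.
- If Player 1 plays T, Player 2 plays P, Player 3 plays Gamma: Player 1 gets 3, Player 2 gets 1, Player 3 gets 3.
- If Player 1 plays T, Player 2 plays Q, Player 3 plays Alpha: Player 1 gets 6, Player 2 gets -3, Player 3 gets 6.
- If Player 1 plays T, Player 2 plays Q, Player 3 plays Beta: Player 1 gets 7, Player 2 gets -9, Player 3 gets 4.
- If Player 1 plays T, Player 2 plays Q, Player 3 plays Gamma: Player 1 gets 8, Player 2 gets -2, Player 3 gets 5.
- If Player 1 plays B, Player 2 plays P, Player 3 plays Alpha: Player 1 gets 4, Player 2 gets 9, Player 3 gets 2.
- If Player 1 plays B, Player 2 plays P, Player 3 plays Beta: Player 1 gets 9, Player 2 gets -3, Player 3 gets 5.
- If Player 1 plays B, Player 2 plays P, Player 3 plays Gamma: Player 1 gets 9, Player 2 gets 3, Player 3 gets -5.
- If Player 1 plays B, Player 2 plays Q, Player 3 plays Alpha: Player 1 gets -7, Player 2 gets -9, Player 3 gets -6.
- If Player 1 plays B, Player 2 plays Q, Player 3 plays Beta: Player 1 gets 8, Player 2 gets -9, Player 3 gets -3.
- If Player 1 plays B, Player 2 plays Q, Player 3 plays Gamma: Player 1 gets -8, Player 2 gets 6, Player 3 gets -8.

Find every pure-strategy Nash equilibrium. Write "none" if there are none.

(T, P, Alpha): Player 1 can switch to B (3 → 4). Not NE.
(T, P, Beta): Player 1 can switch to B (7 → 9). Not NE.
(T, P, Gamma): Player 1 can switch to B (3 → 9). Not NE.
(T, Q, Alpha): Player 1 gets 6, best alternative -7; Player 2 gets -3, best alternative -9; Player 3 gets 6, best alternative 5. No profitable deviation — NE.
(T, Q, Beta): Player 1 can switch to B (7 → 8). Not NE.
(T, Q, Gamma): Player 2 can switch to P (-2 → 1). Not NE.
(B, P, Alpha): Player 3 can switch to Beta (2 → 5). Not NE.
(B, P, Beta): Player 1 gets 9, best alternative 7; Player 2 gets -3, best alternative -9; Player 3 gets 5, best alternative 2. No profitable deviation — NE.
(The remaining 4 profiles each have a profitable deviation by the same check.)

Pure-strategy Nash equilibria: (T, Q, Alpha); (B, P, Beta)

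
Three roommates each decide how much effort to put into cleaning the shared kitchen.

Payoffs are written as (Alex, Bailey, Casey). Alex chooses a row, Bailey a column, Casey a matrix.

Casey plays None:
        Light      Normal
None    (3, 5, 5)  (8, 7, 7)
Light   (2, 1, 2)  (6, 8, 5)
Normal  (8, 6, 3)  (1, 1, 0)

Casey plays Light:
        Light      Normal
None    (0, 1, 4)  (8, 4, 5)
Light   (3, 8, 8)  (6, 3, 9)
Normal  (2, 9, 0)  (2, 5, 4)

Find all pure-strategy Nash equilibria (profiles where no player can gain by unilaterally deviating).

The pure Nash equilibria are (None, Normal, None) and (Light, Light, Light) and (Normal, Light, None).

Alex against (Light, None): payoffs 3, 2, 8 → best response Normal.
Alex against (Light, Light): payoffs 0, 3, 2 → best response Light.
Alex against (Normal, None): payoffs 8, 6, 1 → best response None.
Alex against (Normal, Light): payoffs 8, 6, 2 → best response None.
Bailey against (None, None): payoffs 5, 7 → best response Normal.
Bailey against (None, Light): payoffs 1, 4 → best response Normal.
Bailey against (Light, None): payoffs 1, 8 → best response Normal.
Bailey against (Light, Light): payoffs 8, 3 → best response Light.
Bailey against (Normal, None): payoffs 6, 1 → best response Light.
Bailey against (Normal, Light): payoffs 9, 5 → best response Light.
Casey against (None, Light): payoffs 5, 4 → best response None.
Casey against (None, Normal): payoffs 7, 5 → best response None.
Casey against (Light, Light): payoffs 2, 8 → best response Light.
Casey against (Light, Normal): payoffs 5, 9 → best response Light.
Casey against (Normal, Light): payoffs 3, 0 → best response None.
Casey against (Normal, Normal): payoffs 0, 4 → best response Light.
Mutual best responses: (None, Normal, None); (Light, Light, Light); (Normal, Light, None).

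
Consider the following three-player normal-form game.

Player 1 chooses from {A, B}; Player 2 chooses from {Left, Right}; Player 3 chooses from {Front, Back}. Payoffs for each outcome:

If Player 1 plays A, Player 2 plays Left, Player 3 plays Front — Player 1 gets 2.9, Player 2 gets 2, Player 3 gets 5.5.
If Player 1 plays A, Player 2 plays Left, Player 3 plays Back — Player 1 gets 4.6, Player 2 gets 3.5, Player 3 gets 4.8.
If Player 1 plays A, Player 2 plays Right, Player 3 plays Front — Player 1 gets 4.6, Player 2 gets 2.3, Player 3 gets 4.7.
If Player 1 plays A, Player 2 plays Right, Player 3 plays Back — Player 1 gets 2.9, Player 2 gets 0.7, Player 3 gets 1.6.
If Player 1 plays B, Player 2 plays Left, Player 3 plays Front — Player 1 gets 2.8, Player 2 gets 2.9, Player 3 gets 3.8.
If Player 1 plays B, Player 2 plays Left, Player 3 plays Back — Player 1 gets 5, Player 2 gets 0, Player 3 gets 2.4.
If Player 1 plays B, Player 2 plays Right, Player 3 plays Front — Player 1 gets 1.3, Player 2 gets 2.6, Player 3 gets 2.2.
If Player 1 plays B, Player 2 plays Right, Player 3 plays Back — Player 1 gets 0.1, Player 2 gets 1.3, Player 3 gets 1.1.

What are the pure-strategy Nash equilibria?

(A, Right, Front)

Check each profile: it is a Nash equilibrium iff no player can strictly gain by switching unilaterally.
(A, Left, Front): Player 2 can switch to Right (2 → 2.3). Not NE.
(A, Left, Back): Player 1 can switch to B (4.6 → 5). Not NE.
(A, Right, Front): Player 1 gets 4.6, best alternative 1.3; Player 2 gets 2.3, best alternative 2; Player 3 gets 4.7, best alternative 1.6. No profitable deviation — NE.
(A, Right, Back): Player 2 can switch to Left (0.7 → 3.5). Not NE.
(B, Left, Front): Player 1 can switch to A (2.8 → 2.9). Not NE.
(B, Left, Back): Player 2 can switch to Right (0 → 1.3). Not NE.
(B, Right, Front): Player 1 can switch to A (1.3 → 4.6). Not NE.
(B, Right, Back): Player 1 can switch to A (0.1 → 2.9). Not NE.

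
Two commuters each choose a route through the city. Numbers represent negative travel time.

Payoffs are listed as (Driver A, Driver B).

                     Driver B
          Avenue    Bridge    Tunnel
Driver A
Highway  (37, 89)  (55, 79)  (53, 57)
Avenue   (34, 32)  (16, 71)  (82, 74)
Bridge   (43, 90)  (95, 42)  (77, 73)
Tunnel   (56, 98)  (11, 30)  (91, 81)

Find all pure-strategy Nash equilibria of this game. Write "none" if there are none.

(Highway, Avenue): Driver A can switch to Bridge (37 → 43). Not NE.
(Highway, Bridge): Driver A can switch to Bridge (55 → 95). Not NE.
(Highway, Tunnel): Driver A can switch to Avenue (53 → 82). Not NE.
(Avenue, Avenue): Driver A can switch to Highway (34 → 37). Not NE.
(Avenue, Bridge): Driver A can switch to Highway (16 → 55). Not NE.
(Avenue, Tunnel): Driver A can switch to Tunnel (82 → 91). Not NE.
(Bridge, Avenue): Driver A can switch to Tunnel (43 → 56). Not NE.
(Bridge, Bridge): Driver B can switch to Avenue (42 → 90). Not NE.
(Bridge, Tunnel): Driver A can switch to Avenue (77 → 82). Not NE.
(Tunnel, Avenue): Driver A gets 56, best alternative 43; Driver B gets 98, best alternative 81. No profitable deviation — NE.
(Tunnel, Bridge): Driver A can switch to Highway (11 → 55). Not NE.
(The remaining 1 profile has a profitable deviation by the same check.)

Pure NE: (Tunnel, Avenue)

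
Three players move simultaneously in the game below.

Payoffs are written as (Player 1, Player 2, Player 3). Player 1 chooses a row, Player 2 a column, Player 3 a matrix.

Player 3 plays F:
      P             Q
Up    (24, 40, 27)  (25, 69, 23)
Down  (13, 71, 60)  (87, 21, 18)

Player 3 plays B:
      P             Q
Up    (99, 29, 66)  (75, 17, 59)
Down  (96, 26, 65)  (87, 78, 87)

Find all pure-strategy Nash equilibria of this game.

The pure Nash equilibria are (Up, P, B), (Down, Q, B).

(Up, P, F): Player 2 can switch to Q (40 → 69). Not NE.
(Up, P, B): Player 1 gets 99, best alternative 96; Player 2 gets 29, best alternative 17; Player 3 gets 66, best alternative 27. No profitable deviation — NE.
(Up, Q, F): Player 1 can switch to Down (25 → 87). Not NE.
(Up, Q, B): Player 1 can switch to Down (75 → 87). Not NE.
(Down, P, F): Player 1 can switch to Up (13 → 24). Not NE.
(Down, P, B): Player 1 can switch to Up (96 → 99). Not NE.
(Down, Q, F): Player 2 can switch to P (21 → 71). Not NE.
(Down, Q, B): Player 1 gets 87, best alternative 75; Player 2 gets 78, best alternative 26; Player 3 gets 87, best alternative 18. No profitable deviation — NE.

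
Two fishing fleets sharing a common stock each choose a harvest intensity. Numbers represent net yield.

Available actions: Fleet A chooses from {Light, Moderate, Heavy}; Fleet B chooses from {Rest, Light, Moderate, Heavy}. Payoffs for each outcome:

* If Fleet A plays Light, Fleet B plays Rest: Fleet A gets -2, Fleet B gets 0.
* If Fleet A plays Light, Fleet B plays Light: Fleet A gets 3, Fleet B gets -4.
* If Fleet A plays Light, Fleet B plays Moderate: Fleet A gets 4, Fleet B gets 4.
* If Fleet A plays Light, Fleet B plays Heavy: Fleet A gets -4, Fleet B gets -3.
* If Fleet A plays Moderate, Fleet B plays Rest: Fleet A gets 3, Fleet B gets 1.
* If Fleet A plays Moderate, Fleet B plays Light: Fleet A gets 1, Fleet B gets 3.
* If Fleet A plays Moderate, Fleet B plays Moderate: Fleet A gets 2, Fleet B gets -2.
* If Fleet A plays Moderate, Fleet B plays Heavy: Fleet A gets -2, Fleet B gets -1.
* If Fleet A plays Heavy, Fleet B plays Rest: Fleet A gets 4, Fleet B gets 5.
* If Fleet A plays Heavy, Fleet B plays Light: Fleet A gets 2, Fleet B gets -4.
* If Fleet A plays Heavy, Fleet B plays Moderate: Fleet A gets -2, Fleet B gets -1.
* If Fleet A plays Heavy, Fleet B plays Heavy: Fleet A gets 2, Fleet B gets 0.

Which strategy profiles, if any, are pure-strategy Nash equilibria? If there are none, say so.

Pure-strategy Nash equilibria: (Light, Moderate), (Heavy, Rest)

Fleet A against Rest: payoffs -2, 3, 4 → best response Heavy.
Fleet A against Light: payoffs 3, 1, 2 → best response Light.
Fleet A against Moderate: payoffs 4, 2, -2 → best response Light.
Fleet A against Heavy: payoffs -4, -2, 2 → best response Heavy.
Fleet B against Light: payoffs 0, -4, 4, -3 → best response Moderate.
Fleet B against Moderate: payoffs 1, 3, -2, -1 → best response Light.
Fleet B against Heavy: payoffs 5, -4, -1, 0 → best response Rest.
Mutual best responses: (Light, Moderate); (Heavy, Rest).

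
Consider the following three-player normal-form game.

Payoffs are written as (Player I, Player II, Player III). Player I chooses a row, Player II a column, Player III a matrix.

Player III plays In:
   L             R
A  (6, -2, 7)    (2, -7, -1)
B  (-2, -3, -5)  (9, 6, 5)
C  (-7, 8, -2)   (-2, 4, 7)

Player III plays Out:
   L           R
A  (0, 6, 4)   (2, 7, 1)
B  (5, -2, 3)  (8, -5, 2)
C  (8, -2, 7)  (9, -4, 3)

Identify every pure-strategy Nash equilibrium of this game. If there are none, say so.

Check each profile: it is a Nash equilibrium iff no player can strictly gain by switching unilaterally.
(A, L, In): Player I gets 6, best alternative -2; Player II gets -2, best alternative -7; Player III gets 7, best alternative 4. No profitable deviation — NE.
(A, L, Out): Player I can switch to B (0 → 5). Not NE.
(A, R, In): Player I can switch to B (2 → 9). Not NE.
(A, R, Out): Player I can switch to B (2 → 8). Not NE.
(B, L, In): Player I can switch to A (-2 → 6). Not NE.
(B, L, Out): Player I can switch to C (5 → 8). Not NE.
(B, R, In): Player I gets 9, best alternative 2; Player II gets 6, best alternative -3; Player III gets 5, best alternative 2. No profitable deviation — NE.
(B, R, Out): Player I can switch to C (8 → 9). Not NE.
(C, L, In): Player I can switch to A (-7 → 6). Not NE.
(C, L, Out): Player I gets 8, best alternative 5; Player II gets -2, best alternative -4; Player III gets 7, best alternative -2. No profitable deviation — NE.
(C, R, In): Player I can switch to A (-2 → 2). Not NE.
(The remaining 1 profile has a profitable deviation by the same check.)

Pure-strategy Nash equilibria: (A, L, In); (B, R, In); (C, L, Out)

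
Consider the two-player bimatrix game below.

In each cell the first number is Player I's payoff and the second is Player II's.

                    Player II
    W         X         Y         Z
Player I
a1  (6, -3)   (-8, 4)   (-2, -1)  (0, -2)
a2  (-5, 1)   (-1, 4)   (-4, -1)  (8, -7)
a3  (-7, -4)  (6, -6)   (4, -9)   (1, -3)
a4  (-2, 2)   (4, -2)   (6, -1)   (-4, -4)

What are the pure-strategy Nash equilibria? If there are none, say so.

This game has no pure Nash equilibrium.

(a1, W): Player II can switch to X (-3 → 4). Not NE.
(a1, X): Player I can switch to a2 (-8 → -1). Not NE.
(a1, Y): Player I can switch to a3 (-2 → 4). Not NE.
(a1, Z): Player I can switch to a2 (0 → 8). Not NE.
(a2, W): Player I can switch to a1 (-5 → 6). Not NE.
(a2, X): Player I can switch to a3 (-1 → 6). Not NE.
(a2, Y): Player I can switch to a1 (-4 → -2). Not NE.
(a2, Z): Player II can switch to W (-7 → 1). Not NE.
(a3, W): Player I can switch to a1 (-7 → 6). Not NE.
(a3, X): Player II can switch to W (-6 → -4). Not NE.
(a3, Y): Player I can switch to a4 (4 → 6). Not NE.
(a3, Z): Player I can switch to a2 (1 → 8). Not NE.
(The remaining 4 profiles each have a profitable deviation by the same check.)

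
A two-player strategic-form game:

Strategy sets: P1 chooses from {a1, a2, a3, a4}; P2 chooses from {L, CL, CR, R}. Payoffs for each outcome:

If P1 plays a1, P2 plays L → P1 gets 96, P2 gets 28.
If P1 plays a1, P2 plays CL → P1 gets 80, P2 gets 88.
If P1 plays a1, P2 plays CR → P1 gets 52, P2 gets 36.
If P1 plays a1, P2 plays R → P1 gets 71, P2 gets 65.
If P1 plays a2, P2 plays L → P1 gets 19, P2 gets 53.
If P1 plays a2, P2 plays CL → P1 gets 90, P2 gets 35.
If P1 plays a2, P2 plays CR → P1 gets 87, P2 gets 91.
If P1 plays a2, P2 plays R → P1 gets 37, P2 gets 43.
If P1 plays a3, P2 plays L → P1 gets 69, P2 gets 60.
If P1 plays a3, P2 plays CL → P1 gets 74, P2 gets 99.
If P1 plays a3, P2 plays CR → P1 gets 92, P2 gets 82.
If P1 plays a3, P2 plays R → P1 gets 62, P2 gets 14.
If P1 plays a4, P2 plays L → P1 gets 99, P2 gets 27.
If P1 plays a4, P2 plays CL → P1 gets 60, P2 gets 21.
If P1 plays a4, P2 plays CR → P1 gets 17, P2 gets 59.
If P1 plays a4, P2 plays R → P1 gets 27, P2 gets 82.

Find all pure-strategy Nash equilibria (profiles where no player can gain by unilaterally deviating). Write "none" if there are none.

Mark each player's best response to every combination of opponents' strategies; a profile where every player is best-responding is a pure Nash equilibrium.
P1 against L: payoffs 96, 19, 69, 99 → best response a4.
P1 against CL: payoffs 80, 90, 74, 60 → best response a2.
P1 against CR: payoffs 52, 87, 92, 17 → best response a3.
P1 against R: payoffs 71, 37, 62, 27 → best response a1.
P2 against a1: payoffs 28, 88, 36, 65 → best response CL.
P2 against a2: payoffs 53, 35, 91, 43 → best response CR.
P2 against a3: payoffs 60, 99, 82, 14 → best response CL.
P2 against a4: payoffs 27, 21, 59, 82 → best response R.
No profile is a mutual best response for all players.

none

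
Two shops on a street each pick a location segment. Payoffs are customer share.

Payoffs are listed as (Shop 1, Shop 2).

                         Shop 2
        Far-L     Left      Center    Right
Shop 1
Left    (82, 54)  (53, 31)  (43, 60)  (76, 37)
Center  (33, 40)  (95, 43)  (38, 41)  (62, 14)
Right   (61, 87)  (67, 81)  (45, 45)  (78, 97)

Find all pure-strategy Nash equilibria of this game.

(Left, Far-L): Shop 2 can switch to Center (54 → 60). Not NE.
(Left, Left): Shop 1 can switch to Center (53 → 95). Not NE.
(Left, Center): Shop 1 can switch to Right (43 → 45). Not NE.
(Left, Right): Shop 1 can switch to Right (76 → 78). Not NE.
(Center, Far-L): Shop 1 can switch to Left (33 → 82). Not NE.
(Center, Left): Shop 1 gets 95, best alternative 67; Shop 2 gets 43, best alternative 41. No profitable deviation — NE.
(Center, Center): Shop 1 can switch to Left (38 → 43). Not NE.
(Center, Right): Shop 1 can switch to Left (62 → 76). Not NE.
(Right, Far-L): Shop 1 can switch to Left (61 → 82). Not NE.
(Right, Left): Shop 1 can switch to Center (67 → 95). Not NE.
(Right, Center): Shop 2 can switch to Far-L (45 → 87). Not NE.
(Right, Right): Shop 1 gets 78, best alternative 76; Shop 2 gets 97, best alternative 87. No profitable deviation — NE.

Pure-strategy Nash equilibria: (Center, Left), (Right, Right)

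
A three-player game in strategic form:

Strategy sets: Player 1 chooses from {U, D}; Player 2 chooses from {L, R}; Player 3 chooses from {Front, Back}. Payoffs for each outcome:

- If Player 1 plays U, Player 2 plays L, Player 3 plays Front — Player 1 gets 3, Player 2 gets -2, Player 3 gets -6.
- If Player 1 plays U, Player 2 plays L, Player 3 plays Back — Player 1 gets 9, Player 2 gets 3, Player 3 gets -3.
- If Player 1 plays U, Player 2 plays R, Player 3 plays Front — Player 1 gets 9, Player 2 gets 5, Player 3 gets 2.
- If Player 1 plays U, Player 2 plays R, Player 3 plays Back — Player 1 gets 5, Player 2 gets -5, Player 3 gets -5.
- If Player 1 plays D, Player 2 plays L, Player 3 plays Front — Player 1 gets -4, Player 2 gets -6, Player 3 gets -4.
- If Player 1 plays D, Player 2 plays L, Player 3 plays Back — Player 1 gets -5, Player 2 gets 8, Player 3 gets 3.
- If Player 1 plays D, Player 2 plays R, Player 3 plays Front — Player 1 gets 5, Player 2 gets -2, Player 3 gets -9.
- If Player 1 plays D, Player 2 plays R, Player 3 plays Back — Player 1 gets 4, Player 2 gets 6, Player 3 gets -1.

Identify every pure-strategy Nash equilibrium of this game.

(U, L, Back), (U, R, Front)

Player 1 against (L, Front): payoffs 3, -4 → best response U.
Player 1 against (L, Back): payoffs 9, -5 → best response U.
Player 1 against (R, Front): payoffs 9, 5 → best response U.
Player 1 against (R, Back): payoffs 5, 4 → best response U.
Player 2 against (U, Front): payoffs -2, 5 → best response R.
Player 2 against (U, Back): payoffs 3, -5 → best response L.
Player 2 against (D, Front): payoffs -6, -2 → best response R.
Player 2 against (D, Back): payoffs 8, 6 → best response L.
Player 3 against (U, L): payoffs -6, -3 → best response Back.
Player 3 against (U, R): payoffs 2, -5 → best response Front.
Player 3 against (D, L): payoffs -4, 3 → best response Back.
Player 3 against (D, R): payoffs -9, -1 → best response Back.
Mutual best responses: (U, L, Back); (U, R, Front).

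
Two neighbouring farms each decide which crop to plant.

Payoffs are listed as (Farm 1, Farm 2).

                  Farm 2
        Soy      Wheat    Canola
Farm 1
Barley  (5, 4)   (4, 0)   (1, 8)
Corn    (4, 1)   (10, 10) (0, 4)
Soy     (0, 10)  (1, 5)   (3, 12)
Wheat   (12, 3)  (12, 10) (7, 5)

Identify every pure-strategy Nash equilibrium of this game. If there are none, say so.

(Barley, Soy): Farm 1 can switch to Wheat (5 → 12). Not NE.
(Barley, Wheat): Farm 1 can switch to Corn (4 → 10). Not NE.
(Barley, Canola): Farm 1 can switch to Soy (1 → 3). Not NE.
(Corn, Soy): Farm 1 can switch to Barley (4 → 5). Not NE.
(Corn, Wheat): Farm 1 can switch to Wheat (10 → 12). Not NE.
(Corn, Canola): Farm 1 can switch to Barley (0 → 1). Not NE.
(Soy, Soy): Farm 1 can switch to Barley (0 → 5). Not NE.
(Soy, Wheat): Farm 1 can switch to Barley (1 → 4). Not NE.
(Soy, Canola): Farm 1 can switch to Wheat (3 → 7). Not NE.
(Wheat, Soy): Farm 2 can switch to Wheat (3 → 10). Not NE.
(Wheat, Wheat): Farm 1 gets 12, best alternative 10; Farm 2 gets 10, best alternative 5. No profitable deviation — NE.
(Wheat, Canola): Farm 2 can switch to Wheat (5 → 10). Not NE.

The unique pure-strategy Nash equilibrium is (Wheat, Wheat).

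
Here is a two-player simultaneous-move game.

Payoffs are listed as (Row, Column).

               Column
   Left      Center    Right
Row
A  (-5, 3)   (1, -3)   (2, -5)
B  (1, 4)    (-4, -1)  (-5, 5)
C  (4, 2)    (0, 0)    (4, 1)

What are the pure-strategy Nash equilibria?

The unique pure-strategy Nash equilibrium is (C, Left).

Row against Left: payoffs -5, 1, 4 → best response C.
Row against Center: payoffs 1, -4, 0 → best response A.
Row against Right: payoffs 2, -5, 4 → best response C.
Column against A: payoffs 3, -3, -5 → best response Left.
Column against B: payoffs 4, -1, 5 → best response Right.
Column against C: payoffs 2, 0, 1 → best response Left.
Mutual best responses: (C, Left).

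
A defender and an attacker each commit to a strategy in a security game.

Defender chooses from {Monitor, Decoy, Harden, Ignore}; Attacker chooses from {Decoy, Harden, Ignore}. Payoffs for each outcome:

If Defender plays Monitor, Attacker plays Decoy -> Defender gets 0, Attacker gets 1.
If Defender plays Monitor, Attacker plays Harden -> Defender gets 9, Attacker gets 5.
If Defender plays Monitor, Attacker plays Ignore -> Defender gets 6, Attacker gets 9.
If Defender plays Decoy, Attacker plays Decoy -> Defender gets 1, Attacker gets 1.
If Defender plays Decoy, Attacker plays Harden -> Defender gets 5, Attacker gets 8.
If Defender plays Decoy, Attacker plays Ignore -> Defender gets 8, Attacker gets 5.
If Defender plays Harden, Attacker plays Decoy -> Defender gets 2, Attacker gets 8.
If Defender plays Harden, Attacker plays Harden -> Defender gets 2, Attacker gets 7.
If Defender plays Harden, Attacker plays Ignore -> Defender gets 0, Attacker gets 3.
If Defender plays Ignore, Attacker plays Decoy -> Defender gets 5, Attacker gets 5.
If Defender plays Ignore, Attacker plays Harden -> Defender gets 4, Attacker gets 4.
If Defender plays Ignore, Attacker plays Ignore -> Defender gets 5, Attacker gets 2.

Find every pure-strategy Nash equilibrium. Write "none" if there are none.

Pure NE: (Ignore, Decoy)

Defender against Decoy: payoffs 0, 1, 2, 5 → best response Ignore.
Defender against Harden: payoffs 9, 5, 2, 4 → best response Monitor.
Defender against Ignore: payoffs 6, 8, 0, 5 → best response Decoy.
Attacker against Monitor: payoffs 1, 5, 9 → best response Ignore.
Attacker against Decoy: payoffs 1, 8, 5 → best response Harden.
Attacker against Harden: payoffs 8, 7, 3 → best response Decoy.
Attacker against Ignore: payoffs 5, 4, 2 → best response Decoy.
Mutual best responses: (Ignore, Decoy).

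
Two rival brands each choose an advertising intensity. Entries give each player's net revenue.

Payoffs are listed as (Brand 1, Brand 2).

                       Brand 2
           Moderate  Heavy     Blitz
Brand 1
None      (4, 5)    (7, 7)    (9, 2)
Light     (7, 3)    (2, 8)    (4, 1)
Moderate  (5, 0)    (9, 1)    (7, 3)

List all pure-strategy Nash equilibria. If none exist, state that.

none

Brand 1 against Moderate: payoffs 4, 7, 5 → best response Light.
Brand 1 against Heavy: payoffs 7, 2, 9 → best response Moderate.
Brand 1 against Blitz: payoffs 9, 4, 7 → best response None.
Brand 2 against None: payoffs 5, 7, 2 → best response Heavy.
Brand 2 against Light: payoffs 3, 8, 1 → best response Heavy.
Brand 2 against Moderate: payoffs 0, 1, 3 → best response Blitz.
No profile is a mutual best response for all players.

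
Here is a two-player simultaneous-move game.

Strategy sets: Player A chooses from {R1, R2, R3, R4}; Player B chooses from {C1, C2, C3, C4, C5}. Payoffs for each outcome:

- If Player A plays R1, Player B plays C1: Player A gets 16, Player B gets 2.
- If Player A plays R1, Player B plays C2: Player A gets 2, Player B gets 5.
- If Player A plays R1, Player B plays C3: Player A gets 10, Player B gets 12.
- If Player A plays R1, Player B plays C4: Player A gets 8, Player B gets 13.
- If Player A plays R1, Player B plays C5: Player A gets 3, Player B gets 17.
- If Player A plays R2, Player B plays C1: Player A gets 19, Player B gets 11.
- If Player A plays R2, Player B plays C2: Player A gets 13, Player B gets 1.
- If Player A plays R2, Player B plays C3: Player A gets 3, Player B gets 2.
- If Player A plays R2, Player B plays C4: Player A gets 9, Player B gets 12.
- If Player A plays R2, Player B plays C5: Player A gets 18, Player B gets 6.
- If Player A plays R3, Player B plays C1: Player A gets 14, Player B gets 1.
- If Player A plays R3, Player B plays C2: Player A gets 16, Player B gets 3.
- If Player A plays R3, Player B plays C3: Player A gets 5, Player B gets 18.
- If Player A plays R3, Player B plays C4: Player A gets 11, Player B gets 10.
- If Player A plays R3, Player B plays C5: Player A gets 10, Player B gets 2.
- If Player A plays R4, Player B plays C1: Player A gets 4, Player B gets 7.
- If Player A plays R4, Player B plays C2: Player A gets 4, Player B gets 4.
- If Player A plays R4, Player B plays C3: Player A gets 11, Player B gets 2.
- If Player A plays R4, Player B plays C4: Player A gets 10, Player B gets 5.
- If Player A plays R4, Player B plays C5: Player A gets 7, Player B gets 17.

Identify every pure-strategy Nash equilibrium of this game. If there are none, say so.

For each strategy profile, look for a profitable unilateral deviation.
(R1, C1): Player A can switch to R2 (16 → 19). Not NE.
(R1, C2): Player A can switch to R2 (2 → 13). Not NE.
(R1, C3): Player A can switch to R4 (10 → 11). Not NE.
(R1, C4): Player A can switch to R2 (8 → 9). Not NE.
(R1, C5): Player A can switch to R2 (3 → 18). Not NE.
(R2, C1): Player B can switch to C4 (11 → 12). Not NE.
(The remaining 14 profiles each have a profitable deviation by the same check.)

none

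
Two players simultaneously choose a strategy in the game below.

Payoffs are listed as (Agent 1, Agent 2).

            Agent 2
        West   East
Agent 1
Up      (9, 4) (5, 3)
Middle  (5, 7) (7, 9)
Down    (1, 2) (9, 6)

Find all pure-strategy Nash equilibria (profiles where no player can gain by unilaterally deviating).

The pure Nash equilibria are (Up, West), (Down, East).

Agent 1 against West: payoffs 9, 5, 1 → best response Up.
Agent 1 against East: payoffs 5, 7, 9 → best response Down.
Agent 2 against Up: payoffs 4, 3 → best response West.
Agent 2 against Middle: payoffs 7, 9 → best response East.
Agent 2 against Down: payoffs 2, 6 → best response East.
Mutual best responses: (Up, West); (Down, East).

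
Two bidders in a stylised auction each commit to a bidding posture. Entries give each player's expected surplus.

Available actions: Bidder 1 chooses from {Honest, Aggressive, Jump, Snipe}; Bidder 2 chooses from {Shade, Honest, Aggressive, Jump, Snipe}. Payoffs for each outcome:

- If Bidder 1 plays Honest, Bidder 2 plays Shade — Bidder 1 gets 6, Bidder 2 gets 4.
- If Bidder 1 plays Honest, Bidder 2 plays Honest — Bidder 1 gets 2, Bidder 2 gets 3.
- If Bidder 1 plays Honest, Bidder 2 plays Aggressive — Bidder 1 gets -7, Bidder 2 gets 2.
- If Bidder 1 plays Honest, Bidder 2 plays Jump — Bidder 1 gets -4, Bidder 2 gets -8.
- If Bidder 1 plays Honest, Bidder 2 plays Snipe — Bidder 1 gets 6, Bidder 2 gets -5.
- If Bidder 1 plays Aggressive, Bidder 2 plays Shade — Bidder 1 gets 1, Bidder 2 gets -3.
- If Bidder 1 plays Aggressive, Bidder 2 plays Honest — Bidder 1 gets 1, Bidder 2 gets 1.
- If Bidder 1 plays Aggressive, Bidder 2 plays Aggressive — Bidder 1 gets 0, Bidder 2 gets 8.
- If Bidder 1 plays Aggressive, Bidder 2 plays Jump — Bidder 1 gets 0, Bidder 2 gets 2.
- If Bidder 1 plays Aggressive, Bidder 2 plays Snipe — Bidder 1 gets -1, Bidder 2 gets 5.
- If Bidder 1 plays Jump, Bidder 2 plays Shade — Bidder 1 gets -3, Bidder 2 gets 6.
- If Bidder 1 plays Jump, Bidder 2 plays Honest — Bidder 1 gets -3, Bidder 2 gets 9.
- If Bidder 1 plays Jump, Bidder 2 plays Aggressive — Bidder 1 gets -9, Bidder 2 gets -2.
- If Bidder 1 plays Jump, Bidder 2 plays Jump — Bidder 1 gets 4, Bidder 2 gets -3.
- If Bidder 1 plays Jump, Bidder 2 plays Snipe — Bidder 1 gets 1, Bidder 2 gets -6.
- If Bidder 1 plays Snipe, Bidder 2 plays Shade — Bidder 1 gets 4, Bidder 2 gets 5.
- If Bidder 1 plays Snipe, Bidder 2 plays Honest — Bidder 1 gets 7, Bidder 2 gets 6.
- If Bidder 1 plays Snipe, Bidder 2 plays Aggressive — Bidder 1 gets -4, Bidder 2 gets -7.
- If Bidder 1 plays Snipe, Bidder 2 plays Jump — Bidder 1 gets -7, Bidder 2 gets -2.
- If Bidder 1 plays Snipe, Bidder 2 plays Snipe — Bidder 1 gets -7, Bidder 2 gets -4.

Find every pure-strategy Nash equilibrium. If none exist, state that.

Pure-strategy Nash equilibria: (Honest, Shade) and (Aggressive, Aggressive) and (Snipe, Honest)

Bidder 1 against Shade: payoffs 6, 1, -3, 4 → best response Honest.
Bidder 1 against Honest: payoffs 2, 1, -3, 7 → best response Snipe.
Bidder 1 against Aggressive: payoffs -7, 0, -9, -4 → best response Aggressive.
Bidder 1 against Jump: payoffs -4, 0, 4, -7 → best response Jump.
Bidder 1 against Snipe: payoffs 6, -1, 1, -7 → best response Honest.
Bidder 2 against Honest: payoffs 4, 3, 2, -8, -5 → best response Shade.
Bidder 2 against Aggressive: payoffs -3, 1, 8, 2, 5 → best response Aggressive.
Bidder 2 against Jump: payoffs 6, 9, -2, -3, -6 → best response Honest.
Bidder 2 against Snipe: payoffs 5, 6, -7, -2, -4 → best response Honest.
Mutual best responses: (Honest, Shade); (Aggressive, Aggressive); (Snipe, Honest).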